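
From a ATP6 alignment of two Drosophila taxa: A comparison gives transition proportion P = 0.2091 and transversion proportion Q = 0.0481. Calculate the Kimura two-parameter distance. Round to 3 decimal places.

0.339

Under the Kimura two-parameter model, d = −½ ln(1 − 2P − Q) − ¼ ln(1 − 2Q).
1 − 2P − Q = 0.5337, giving −½ ln(0.5337) = 0.313961.
1 − 2Q = 0.9038, giving −¼ ln(0.9038) = 0.025287.
d = 0.313961 + 0.025287 = 0.339248.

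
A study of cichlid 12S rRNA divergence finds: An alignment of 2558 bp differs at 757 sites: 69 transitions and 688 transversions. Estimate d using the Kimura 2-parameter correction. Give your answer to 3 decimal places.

P = 69/2558 ≈ 0.026974 and Q = 688/2558 ≈ 0.26896.
Under the Kimura two-parameter model, d = −½ ln(1 − 2P − Q) − ¼ ln(1 − 2Q).
1 − 2P − Q = 0.677092, giving −½ ln(0.677092) = 0.194974.
1 − 2Q = 0.46208, giving −¼ ln(0.46208) = 0.193004.
d = 0.194974 + 0.193004 = 0.387978.

0.388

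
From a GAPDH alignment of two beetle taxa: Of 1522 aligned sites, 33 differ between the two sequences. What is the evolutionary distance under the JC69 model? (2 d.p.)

0.02

p = 33/1522 ≈ 0.021682.
d = −(3/4) ln(1 − 4p/3) = −0.75 ln(1 − 0.028909) = −0.75 ln(0.971091)
  = −0.75 × (-0.029335) = 0.022001 substitutions/site.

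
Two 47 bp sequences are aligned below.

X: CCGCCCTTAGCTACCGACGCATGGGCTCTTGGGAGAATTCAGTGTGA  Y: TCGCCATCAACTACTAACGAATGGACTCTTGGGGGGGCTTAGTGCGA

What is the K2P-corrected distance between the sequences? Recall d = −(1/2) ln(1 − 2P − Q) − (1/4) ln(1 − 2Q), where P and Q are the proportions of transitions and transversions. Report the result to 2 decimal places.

Of 47 sites, 12 differences are transitions and 2 are transversions, so P = 12/47 ≈ 0.255319 and Q = 2/47 ≈ 0.042553.
Under the Kimura two-parameter model, d = −½ ln(1 − 2P − Q) − ¼ ln(1 − 2Q).
1 − 2P − Q = 0.446809, giving −½ ln(0.446809) = 0.402812.
1 − 2Q = 0.914894, giving −¼ ln(0.914894) = 0.022237.
d = 0.402812 + 0.022237 = 0.425049.

0.43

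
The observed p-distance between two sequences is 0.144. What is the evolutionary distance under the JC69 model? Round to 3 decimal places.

0.160

d = −(3/4) ln(1 − 4p/3) = −0.75 ln(1 − 0.192) = −0.75 ln(0.808)
  = −0.75 × (-0.213193) = 0.159895 substitutions/site.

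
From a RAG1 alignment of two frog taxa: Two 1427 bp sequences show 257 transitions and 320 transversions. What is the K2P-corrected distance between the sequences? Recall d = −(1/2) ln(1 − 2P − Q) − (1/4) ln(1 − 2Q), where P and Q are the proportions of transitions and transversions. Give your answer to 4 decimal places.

0.5878

P = 257/1427 ≈ 0.180098 and Q = 320/1427 ≈ 0.224247.
Under the Kimura two-parameter model, d = −½ ln(1 − 2P − Q) − ¼ ln(1 − 2Q).
1 − 2P − Q = 0.415557, giving −½ ln(0.415557) = 0.439068.
1 − 2Q = 0.551506, giving −¼ ln(0.551506) = 0.148776.
d = 0.439068 + 0.148776 = 0.587844.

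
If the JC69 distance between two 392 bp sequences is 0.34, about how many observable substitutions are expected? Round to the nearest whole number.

Invert JC69: p = (3/4)(1 − e^(−4d/3)) = 0.75 × (1 − e^(-0.453333)) = 0.75 × (1 − 0.635506) = 0.273371.
Expected differing sites = pL ≈ 0.273371 × 392 = 107.161432 ≈ 107.

107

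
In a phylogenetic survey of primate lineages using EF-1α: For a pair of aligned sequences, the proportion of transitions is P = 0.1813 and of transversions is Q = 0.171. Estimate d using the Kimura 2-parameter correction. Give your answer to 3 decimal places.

0.486

Under the Kimura two-parameter model, d = −½ ln(1 − 2P − Q) − ¼ ln(1 − 2Q).
1 − 2P − Q = 0.4664, giving −½ ln(0.4664) = 0.381356.
1 − 2Q = 0.658, giving −¼ ln(0.658) = 0.104638.
d = 0.381356 + 0.104638 = 0.485994.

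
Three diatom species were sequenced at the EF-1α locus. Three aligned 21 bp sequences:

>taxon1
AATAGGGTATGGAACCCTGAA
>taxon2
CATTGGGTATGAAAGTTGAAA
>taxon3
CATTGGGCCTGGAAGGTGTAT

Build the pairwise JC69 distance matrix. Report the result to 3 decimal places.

taxon1–taxon2: 8/21 sites differ → p ≈ 0.380952, d = −0.75 ln(1 − 0.507936) = 0.531860 ≈ 0.532.
taxon1–taxon3: 10/21 sites differ → p ≈ 0.47619, d = −0.75 ln(1 − 0.63492) = 0.755729 ≈ 0.756.
taxon2–taxon3: 6/21 sites differ → p ≈ 0.285714, d = −0.75 ln(1 − 0.380952) = 0.359679 ≈ 0.360.

d(taxon1,taxon2) = 0.532, d(taxon1,taxon3) = 0.756, d(taxon2,taxon3) = 0.360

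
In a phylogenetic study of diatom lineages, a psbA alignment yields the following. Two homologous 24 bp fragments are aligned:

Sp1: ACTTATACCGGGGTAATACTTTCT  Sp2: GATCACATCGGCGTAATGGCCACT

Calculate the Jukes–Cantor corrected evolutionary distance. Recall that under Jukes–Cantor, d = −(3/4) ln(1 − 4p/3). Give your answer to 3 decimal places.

The sequences differ at 11 of 24 sites, so p = 11/24 ≈ 0.458333.
d = −(3/4) ln(1 − 4p/3) = −0.75 ln(1 − 0.611111) = −0.75 ln(0.388889)
  = −0.75 × (-0.944461) = 0.708346 substitutions/site.

0.708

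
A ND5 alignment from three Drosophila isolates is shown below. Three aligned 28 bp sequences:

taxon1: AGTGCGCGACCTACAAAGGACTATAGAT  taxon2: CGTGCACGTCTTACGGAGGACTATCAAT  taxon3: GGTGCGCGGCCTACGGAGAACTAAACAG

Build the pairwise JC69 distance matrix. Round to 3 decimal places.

taxon1–taxon2: 8/28 sites differ → p ≈ 0.285714, d = −0.75 ln(1 − 0.380952) = 0.359679 ≈ 0.360.
taxon1–taxon3: 8/28 sites differ → p ≈ 0.285714, d = −0.75 ln(1 − 0.380952) = 0.359679 ≈ 0.360.
taxon2–taxon3: 9/28 sites differ → p ≈ 0.321429, d = −0.75 ln(1 − 0.428572) = 0.419713 ≈ 0.420.

d(taxon1,taxon2) = 0.360, d(taxon1,taxon3) = 0.360, d(taxon2,taxon3) = 0.420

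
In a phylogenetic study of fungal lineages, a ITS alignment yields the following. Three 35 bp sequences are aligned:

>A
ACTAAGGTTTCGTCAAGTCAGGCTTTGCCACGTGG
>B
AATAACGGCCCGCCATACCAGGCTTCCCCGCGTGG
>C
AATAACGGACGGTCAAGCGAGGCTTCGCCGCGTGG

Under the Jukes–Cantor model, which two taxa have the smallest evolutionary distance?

A–B: 12/35 differ, p = 0.343, d = 0.458.
A–C: 10/35 differ, p = 0.286, d = 0.360.
B–C: 7/35 differ, p = 0.200, d = 0.233.
The smallest distance is between B and C.

B and C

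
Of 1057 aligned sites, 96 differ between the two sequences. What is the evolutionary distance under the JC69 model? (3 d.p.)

p = 96/1057 ≈ 0.090823.
d = −(3/4) ln(1 − 4p/3) = −0.75 ln(1 − 0.121097) = −0.75 ln(0.878903)
  = −0.75 × (-0.129081) = 0.096811 substitutions/site.

0.097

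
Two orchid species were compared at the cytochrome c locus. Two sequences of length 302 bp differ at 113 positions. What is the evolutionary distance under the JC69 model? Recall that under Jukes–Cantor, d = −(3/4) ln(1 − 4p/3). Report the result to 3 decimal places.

p = 113/302 ≈ 0.374172.
d = −(3/4) ln(1 − 4p/3) = −0.75 ln(1 − 0.498896) = −0.75 ln(0.501104)
  = −0.75 × (-0.690942) = 0.518207 substitutions/site.

0.518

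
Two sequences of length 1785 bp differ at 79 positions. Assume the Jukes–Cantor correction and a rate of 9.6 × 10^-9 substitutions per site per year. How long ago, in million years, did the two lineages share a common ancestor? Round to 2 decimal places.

p = 79/1785 ≈ 0.044258.
d = −(3/4) ln(1 − 4p/3) = −0.75 ln(1 − 0.059011) = −0.75 ln(0.940989)
  = −0.75 × (-0.060824) = 0.045618 substitutions/site.
Under a molecular clock d = 2μt, so t = d/(2μ) = 0.045618 / (2 × 9.6 × 10^-9) = 2.38 million years.

2.38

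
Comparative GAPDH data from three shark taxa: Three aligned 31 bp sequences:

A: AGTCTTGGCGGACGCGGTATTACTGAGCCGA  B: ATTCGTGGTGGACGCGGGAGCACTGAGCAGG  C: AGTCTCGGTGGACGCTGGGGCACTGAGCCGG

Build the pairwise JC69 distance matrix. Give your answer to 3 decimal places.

A–B: 8/31 sites differ → p ≈ 0.258065, d = −0.75 ln(1 − 0.344087) = 0.316295 ≈ 0.316.
A–C: 8/31 sites differ → p ≈ 0.258065, d = −0.75 ln(1 − 0.344087) = 0.316295 ≈ 0.316.
B–C: 6/31 sites differ → p ≈ 0.193548, d = −0.75 ln(1 − 0.258064) = 0.223869 ≈ 0.224.

d(A,B) = 0.316, d(A,C) = 0.316, d(B,C) = 0.224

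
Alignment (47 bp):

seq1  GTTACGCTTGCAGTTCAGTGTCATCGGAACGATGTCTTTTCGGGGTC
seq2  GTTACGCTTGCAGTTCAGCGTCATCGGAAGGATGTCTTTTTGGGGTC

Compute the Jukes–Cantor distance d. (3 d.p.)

0.067

The sequences differ at 3 of 47 sites (19, 30, 41), so p = 3/47 ≈ 0.06383.
d = −(3/4) ln(1 − 4p/3) = −0.75 ln(1 − 0.085107) = −0.75 ln(0.914893)
  = −0.75 × (-0.088948) = 0.066711 substitutions/site.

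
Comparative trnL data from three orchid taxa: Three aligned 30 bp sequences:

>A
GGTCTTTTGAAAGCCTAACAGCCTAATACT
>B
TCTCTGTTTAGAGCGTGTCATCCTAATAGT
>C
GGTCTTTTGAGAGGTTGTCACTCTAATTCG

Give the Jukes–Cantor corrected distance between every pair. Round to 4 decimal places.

A–B: 10/30 sites differ → p ≈ 0.333333, d = −0.75 ln(1 − 0.444444) = 0.440839 ≈ 0.4408.
A–C: 9/30 sites differ → p = 0.3, d = −0.75 ln(1 − 0.4) = 0.383119 ≈ 0.3831.
B–C: 11/30 sites differ → p ≈ 0.366667, d = −0.75 ln(1 − 0.488889) = 0.503376 ≈ 0.5034.

d(A,B) = 0.4408, d(A,C) = 0.3831, d(B,C) = 0.5034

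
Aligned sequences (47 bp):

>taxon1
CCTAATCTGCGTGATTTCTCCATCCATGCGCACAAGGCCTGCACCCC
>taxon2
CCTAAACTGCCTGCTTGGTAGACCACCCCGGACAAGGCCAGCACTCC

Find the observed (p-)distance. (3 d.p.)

0.319

The sequences differ at 15 of 47 positions.
p = 15/47 = 0.319148… ≈ 0.319 (to 3 d.p.).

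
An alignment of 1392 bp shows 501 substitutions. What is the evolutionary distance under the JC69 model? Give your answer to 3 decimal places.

0.490

p = 501/1392 ≈ 0.359914.
d = −(3/4) ln(1 − 4p/3) = −0.75 ln(1 − 0.479885) = −0.75 ln(0.520115)
  = −0.75 × (-0.653705) = 0.490279 substitutions/site.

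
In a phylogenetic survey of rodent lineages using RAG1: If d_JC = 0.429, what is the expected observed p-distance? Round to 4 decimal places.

p = (3/4)(1 − e^(−4d/3)) = 0.75 × (1 − e^(-0.572)) = 0.75 × (1 − 0.564396) = 0.326703.

0.3267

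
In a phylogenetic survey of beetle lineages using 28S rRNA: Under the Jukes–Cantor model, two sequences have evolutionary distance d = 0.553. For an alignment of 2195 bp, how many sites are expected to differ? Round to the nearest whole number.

859

Invert JC69: p = (3/4)(1 − e^(−4d/3)) = 0.75 × (1 − e^(-0.737333)) = 0.75 × (1 − 0.478388) = 0.391209.
Expected differing sites = pL ≈ 0.391209 × 2195 = 858.703755 ≈ 859.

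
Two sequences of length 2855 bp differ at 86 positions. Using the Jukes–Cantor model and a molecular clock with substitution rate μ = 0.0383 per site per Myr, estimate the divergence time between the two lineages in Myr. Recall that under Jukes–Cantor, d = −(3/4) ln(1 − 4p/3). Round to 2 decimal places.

p = 86/2855 ≈ 0.030123.
d = −(3/4) ln(1 − 4p/3) = −0.75 ln(1 − 0.040164) = −0.75 ln(0.959836)
  = −0.75 × (-0.040993) = 0.030745 substitutions/site.
Under a molecular clock d = 2μt, so t = d/(2μ) = 0.030745 / (2 × 0.0383) = 0.40 Myr.

0.40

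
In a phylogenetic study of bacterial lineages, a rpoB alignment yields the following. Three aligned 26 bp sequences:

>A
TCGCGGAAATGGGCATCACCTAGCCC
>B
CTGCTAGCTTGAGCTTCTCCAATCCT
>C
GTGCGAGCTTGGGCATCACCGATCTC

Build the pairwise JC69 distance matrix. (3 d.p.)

A–B: 13/26 sites differ → p = 0.5, d = −0.75 ln(1 − 0.666667) = 0.823960 ≈ 0.824.
A–C: 9/26 sites differ → p ≈ 0.346154, d = −0.75 ln(1 − 0.461539) = 0.464280 ≈ 0.464.
B–C: 8/26 sites differ → p ≈ 0.307692, d = −0.75 ln(1 − 0.410256) = 0.396050 ≈ 0.396.

d(A,B) = 0.824, d(A,C) = 0.464, d(B,C) = 0.396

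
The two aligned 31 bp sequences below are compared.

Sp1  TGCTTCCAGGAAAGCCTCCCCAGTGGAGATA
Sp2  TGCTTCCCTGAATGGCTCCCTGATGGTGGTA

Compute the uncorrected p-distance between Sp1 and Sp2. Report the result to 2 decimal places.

The sequences differ at 9 of 31 positions (sites 8, 9, 13, 15, 21, 22, 23, 27, 29).
p = 9/31 = 0.290322… ≈ 0.29 (to 2 d.p.).

0.29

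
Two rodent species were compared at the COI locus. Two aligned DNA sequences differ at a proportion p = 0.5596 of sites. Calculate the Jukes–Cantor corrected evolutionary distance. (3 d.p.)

d = −(3/4) ln(1 − 4p/3) = −0.75 ln(1 − 0.746133) = −0.75 ln(0.253867)
  = −0.75 × (-1.370945) = 1.028209 substitutions/site.

1.028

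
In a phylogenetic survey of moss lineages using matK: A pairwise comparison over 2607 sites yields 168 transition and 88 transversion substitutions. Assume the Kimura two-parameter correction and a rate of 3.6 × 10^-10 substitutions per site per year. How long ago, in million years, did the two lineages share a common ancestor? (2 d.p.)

P = 168/2607 ≈ 0.064442 and Q = 88/2607 ≈ 0.033755.
Under the Kimura two-parameter model, d = −½ ln(1 − 2P − Q) − ¼ ln(1 − 2Q).
1 − 2P − Q = 0.837361, giving −½ ln(0.837361) = 0.088750.
1 − 2Q = 0.93249, giving −¼ ln(0.93249) = 0.017474.
d = 0.088750 + 0.017474 = 0.106224.
Under a molecular clock d = 2μt, so t = d/(2μ) = 0.106224 / (2 × 3.6 × 10^-10) = 147.53 million years.

147.53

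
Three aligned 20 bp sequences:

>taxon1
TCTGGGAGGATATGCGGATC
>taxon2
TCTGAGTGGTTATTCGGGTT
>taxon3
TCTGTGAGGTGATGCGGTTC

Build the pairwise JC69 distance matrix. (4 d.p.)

d(taxon1,taxon2) = 0.3831, d(taxon1,taxon3) = 0.2326, d(taxon2,taxon3) = 0.3831

taxon1–taxon2: 6/20 sites differ → p = 0.3, d = −0.75 ln(1 − 0.4) = 0.383119 ≈ 0.3831.
taxon1–taxon3: 4/20 sites differ → p = 0.2, d = −0.75 ln(1 − 0.266667) = 0.232617 ≈ 0.2326.
taxon2–taxon3: 6/20 sites differ → p = 0.3, d = −0.75 ln(1 − 0.4) = 0.383119 ≈ 0.3831.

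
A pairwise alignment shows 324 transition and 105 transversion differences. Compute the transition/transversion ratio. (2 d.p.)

3.09

R = 324/105 = 3.085714… ≈ 3.09 (to 2 d.p.).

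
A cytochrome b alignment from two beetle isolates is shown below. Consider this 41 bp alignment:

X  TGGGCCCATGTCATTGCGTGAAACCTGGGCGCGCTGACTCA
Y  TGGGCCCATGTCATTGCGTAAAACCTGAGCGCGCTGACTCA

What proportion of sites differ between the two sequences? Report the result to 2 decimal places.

0.05

The sequences differ at 2 of 41 positions (sites 20, 28).
p = 2/41 = 0.048780… ≈ 0.05 (to 2 d.p.).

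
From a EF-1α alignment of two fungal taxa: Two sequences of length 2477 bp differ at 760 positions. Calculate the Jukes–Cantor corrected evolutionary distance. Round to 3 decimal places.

0.395

p = 760/2477 ≈ 0.306823.
d = −(3/4) ln(1 − 4p/3) = −0.75 ln(1 − 0.409097) = −0.75 ln(0.590903)
  = −0.75 × (-0.526103) = 0.394577 substitutions/site.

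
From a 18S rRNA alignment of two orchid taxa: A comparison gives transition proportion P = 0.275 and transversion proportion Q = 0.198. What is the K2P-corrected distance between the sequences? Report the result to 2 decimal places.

0.82

Under the Kimura two-parameter model, d = −½ ln(1 − 2P − Q) − ¼ ln(1 − 2Q).
1 − 2P − Q = 0.252, giving −½ ln(0.252) = 0.689163.
1 − 2Q = 0.604, giving −¼ ln(0.604) = 0.126045.
d = 0.689163 + 0.126045 = 0.815208.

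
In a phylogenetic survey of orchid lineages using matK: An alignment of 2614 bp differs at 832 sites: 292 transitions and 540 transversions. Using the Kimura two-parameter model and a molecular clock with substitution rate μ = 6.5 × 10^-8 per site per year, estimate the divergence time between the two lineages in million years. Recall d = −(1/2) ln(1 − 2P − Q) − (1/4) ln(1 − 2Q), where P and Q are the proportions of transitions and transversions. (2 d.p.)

3.19

P = 292/2614 ≈ 0.111706 and Q = 540/2614 ≈ 0.20658.
Under the Kimura two-parameter model, d = −½ ln(1 − 2P − Q) − ¼ ln(1 − 2Q).
1 − 2P − Q = 0.570008, giving −½ ln(0.570008) = 0.281052.
1 − 2Q = 0.58684, giving −¼ ln(0.58684) = 0.133251.
d = 0.281052 + 0.133251 = 0.414303.
Under a molecular clock d = 2μt, so t = d/(2μ) = 0.414303 / (2 × 6.5 × 10^-8) = 3.19 million years.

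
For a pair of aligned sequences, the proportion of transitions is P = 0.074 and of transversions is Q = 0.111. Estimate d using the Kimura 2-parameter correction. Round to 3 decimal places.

0.213

Under the Kimura two-parameter model, d = −½ ln(1 − 2P − Q) − ¼ ln(1 − 2Q).
1 − 2P − Q = 0.741, giving −½ ln(0.741) = 0.149877.
1 − 2Q = 0.778, giving −¼ ln(0.778) = 0.062757.
d = 0.149877 + 0.062757 = 0.212634.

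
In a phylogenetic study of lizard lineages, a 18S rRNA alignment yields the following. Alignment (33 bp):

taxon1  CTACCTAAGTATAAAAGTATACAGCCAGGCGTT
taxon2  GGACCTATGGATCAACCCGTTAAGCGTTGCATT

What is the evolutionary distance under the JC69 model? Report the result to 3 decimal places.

0.699

The sequences differ at 15 of 33 sites, so p = 15/33 ≈ 0.454545.
d = −(3/4) ln(1 − 4p/3) = −0.75 ln(1 − 0.60606) = −0.75 ln(0.39394)
  = −0.75 × (-0.931557) = 0.698668 substitutions/site.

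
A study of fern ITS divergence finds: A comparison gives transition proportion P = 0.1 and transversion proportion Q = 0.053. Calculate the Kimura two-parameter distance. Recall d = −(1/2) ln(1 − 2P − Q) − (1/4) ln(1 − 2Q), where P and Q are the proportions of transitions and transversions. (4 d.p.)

Under the Kimura two-parameter model, d = −½ ln(1 − 2P − Q) − ¼ ln(1 − 2Q).
1 − 2P − Q = 0.747, giving −½ ln(0.747) = 0.145845.
1 − 2Q = 0.894, giving −¼ ln(0.894) = 0.028012.
d = 0.145845 + 0.028012 = 0.173857.

0.1739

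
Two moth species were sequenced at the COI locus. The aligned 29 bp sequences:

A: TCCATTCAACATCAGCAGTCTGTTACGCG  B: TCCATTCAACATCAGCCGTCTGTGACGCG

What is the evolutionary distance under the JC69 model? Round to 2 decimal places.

0.07

The sequences differ at 2 of 29 sites (17, 24), so p = 2/29 ≈ 0.068966.
d = −(3/4) ln(1 − 4p/3) = −0.75 ln(1 − 0.091955) = −0.75 ln(0.908045)
  = −0.75 × (-0.096461) = 0.072346 substitutions/site.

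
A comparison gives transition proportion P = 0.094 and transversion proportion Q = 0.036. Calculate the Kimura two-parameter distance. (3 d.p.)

0.145

Under the Kimura two-parameter model, d = −½ ln(1 − 2P − Q) − ¼ ln(1 − 2Q).
1 − 2P − Q = 0.776, giving −½ ln(0.776) = 0.126801.
1 − 2Q = 0.928, giving −¼ ln(0.928) = 0.018681.
d = 0.126801 + 0.018681 = 0.145482.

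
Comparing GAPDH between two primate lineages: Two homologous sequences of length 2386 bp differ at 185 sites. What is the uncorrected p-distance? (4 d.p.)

0.0775

p = 185/2386 = 0.077535… ≈ 0.0775 (to 4 d.p.).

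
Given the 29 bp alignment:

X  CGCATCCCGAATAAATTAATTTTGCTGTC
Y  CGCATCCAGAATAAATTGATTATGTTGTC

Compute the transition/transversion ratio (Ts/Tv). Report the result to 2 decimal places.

Transitions are A↔G and C↔T; transversions are all other mismatches.
Transitions: 2. Transversions: 2.
R = 2/2 = 1.00.

1.00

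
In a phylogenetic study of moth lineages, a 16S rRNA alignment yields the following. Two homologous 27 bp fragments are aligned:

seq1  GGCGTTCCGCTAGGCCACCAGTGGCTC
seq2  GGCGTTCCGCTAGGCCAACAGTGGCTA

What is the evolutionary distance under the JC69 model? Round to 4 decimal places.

0.0780

The sequences differ at 2 of 27 sites (18, 27), so p = 2/27 ≈ 0.074074.
d = −(3/4) ln(1 − 4p/3) = −0.75 ln(1 − 0.098765) = −0.75 ln(0.901235)
  = −0.75 × (-0.103989) = 0.077992 substitutions/site.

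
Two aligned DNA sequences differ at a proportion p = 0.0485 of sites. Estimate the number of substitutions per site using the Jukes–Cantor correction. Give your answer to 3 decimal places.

d = −(3/4) ln(1 − 4p/3) = −0.75 ln(1 − 0.064667) = −0.75 ln(0.935333)
  = −0.75 × (-0.066853) = 0.050140 substitutions/site.

0.050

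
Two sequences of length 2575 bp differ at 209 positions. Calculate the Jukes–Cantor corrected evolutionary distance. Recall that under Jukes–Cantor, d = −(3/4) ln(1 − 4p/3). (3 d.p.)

p = 209/2575 ≈ 0.081165.
d = −(3/4) ln(1 − 4p/3) = −0.75 ln(1 − 0.10822) = −0.75 ln(0.89178)
  = −0.75 × (-0.114536) = 0.085902 substitutions/site.

0.086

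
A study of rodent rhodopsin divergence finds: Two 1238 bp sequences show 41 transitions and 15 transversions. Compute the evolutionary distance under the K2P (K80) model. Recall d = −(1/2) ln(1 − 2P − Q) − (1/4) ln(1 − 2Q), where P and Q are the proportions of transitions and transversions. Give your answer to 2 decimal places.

P = 41/1238 ≈ 0.033118 and Q = 15/1238 ≈ 0.012116.
Under the Kimura two-parameter model, d = −½ ln(1 − 2P − Q) − ¼ ln(1 − 2Q).
1 − 2P − Q = 0.921648, giving −½ ln(0.921648) = 0.040796.
1 − 2Q = 0.975768, giving −¼ ln(0.975768) = 0.006133.
d = 0.040796 + 0.006133 = 0.046929.

0.05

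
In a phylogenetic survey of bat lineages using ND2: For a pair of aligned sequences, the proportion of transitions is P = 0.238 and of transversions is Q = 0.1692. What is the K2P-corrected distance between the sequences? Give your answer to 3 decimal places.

Under the Kimura two-parameter model, d = −½ ln(1 − 2P − Q) − ¼ ln(1 − 2Q).
1 − 2P − Q = 0.3548, giving −½ ln(0.3548) = 0.518101.
1 − 2Q = 0.6616, giving −¼ ln(0.6616) = 0.103274.
d = 0.518101 + 0.103274 = 0.621375.

0.621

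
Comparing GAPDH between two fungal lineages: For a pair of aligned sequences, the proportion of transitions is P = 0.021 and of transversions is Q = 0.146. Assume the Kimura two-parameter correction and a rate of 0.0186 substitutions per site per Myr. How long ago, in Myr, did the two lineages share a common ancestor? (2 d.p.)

5.12

Under the Kimura two-parameter model, d = −½ ln(1 − 2P − Q) − ¼ ln(1 − 2Q).
1 − 2P − Q = 0.812, giving −½ ln(0.812) = 0.104127.
1 − 2Q = 0.708, giving −¼ ln(0.708) = 0.086328.
d = 0.104127 + 0.086328 = 0.190455.
Under a molecular clock d = 2μt, so t = d/(2μ) = 0.190455 / (2 × 0.0186) = 5.12 Myr.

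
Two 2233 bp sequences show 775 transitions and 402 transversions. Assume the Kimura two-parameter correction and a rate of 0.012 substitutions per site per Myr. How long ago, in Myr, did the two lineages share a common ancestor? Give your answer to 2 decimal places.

P = 775/2233 ≈ 0.347067 and Q = 402/2233 ≈ 0.180027.
Under the Kimura two-parameter model, d = −½ ln(1 − 2P − Q) − ¼ ln(1 − 2Q).
1 − 2P − Q = 0.125839, giving −½ ln(0.125839) = 1.036376.
1 − 2Q = 0.639946, giving −¼ ln(0.639946) = 0.111593.
d = 1.036376 + 0.111593 = 1.147969.
Under a molecular clock d = 2μt, so t = d/(2μ) = 1.147969 / (2 × 0.012) = 47.83 Myr.

47.83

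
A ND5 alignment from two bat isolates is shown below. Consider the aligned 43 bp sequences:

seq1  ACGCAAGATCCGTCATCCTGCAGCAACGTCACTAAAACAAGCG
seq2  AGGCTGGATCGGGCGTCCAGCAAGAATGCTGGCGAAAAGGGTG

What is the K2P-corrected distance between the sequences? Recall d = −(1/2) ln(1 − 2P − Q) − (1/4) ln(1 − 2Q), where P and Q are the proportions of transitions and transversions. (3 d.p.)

Of 43 sites, 12 differences are transitions and 8 are transversions, so P = 12/43 ≈ 0.27907 and Q = 8/43 ≈ 0.186047.
Under the Kimura two-parameter model, d = −½ ln(1 − 2P − Q) − ¼ ln(1 − 2Q).
1 − 2P − Q = 0.255813, giving −½ ln(0.255813) = 0.681654.
1 − 2Q = 0.627906, giving −¼ ln(0.627906) = 0.116341.
d = 0.681654 + 0.116341 = 0.797995.

0.798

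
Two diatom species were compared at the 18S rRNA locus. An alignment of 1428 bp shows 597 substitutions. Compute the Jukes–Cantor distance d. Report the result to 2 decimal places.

p = 597/1428 ≈ 0.418067.
d = −(3/4) ln(1 − 4p/3) = −0.75 ln(1 − 0.557423) = −0.75 ln(0.442577)
  = −0.75 × (-0.815141) = 0.611356 substitutions/site.

0.61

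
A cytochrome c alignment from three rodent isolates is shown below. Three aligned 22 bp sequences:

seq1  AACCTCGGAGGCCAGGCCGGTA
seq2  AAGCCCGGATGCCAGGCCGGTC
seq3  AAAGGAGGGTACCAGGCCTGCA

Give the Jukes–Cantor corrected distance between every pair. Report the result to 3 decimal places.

d(seq1,seq2) = 0.208, d(seq1,seq3) = 0.591, d(seq2,seq3) = 0.591

seq1–seq2: 4/22 sites differ → p ≈ 0.181818, d = −0.75 ln(1 − 0.242424) = 0.208224 ≈ 0.208.
seq1–seq3: 9/22 sites differ → p ≈ 0.409091, d = −0.75 ln(1 − 0.545455) = 0.591344 ≈ 0.591.
seq2–seq3: 9/22 sites differ → p ≈ 0.409091, d = −0.75 ln(1 − 0.545455) = 0.591344 ≈ 0.591.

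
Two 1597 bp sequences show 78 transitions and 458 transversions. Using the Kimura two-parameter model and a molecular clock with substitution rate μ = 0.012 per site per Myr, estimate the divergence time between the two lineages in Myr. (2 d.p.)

18.99

P = 78/1597 ≈ 0.048842 and Q = 458/1597 ≈ 0.286788.
Under the Kimura two-parameter model, d = −½ ln(1 − 2P − Q) − ¼ ln(1 − 2Q).
1 − 2P − Q = 0.615528, giving −½ ln(0.615528) = 0.242637.
1 − 2Q = 0.426424, giving −¼ ln(0.426424) = 0.213080.
d = 0.242637 + 0.213080 = 0.455717.
Under a molecular clock d = 2μt, so t = d/(2μ) = 0.455717 / (2 × 0.012) = 18.99 Myr.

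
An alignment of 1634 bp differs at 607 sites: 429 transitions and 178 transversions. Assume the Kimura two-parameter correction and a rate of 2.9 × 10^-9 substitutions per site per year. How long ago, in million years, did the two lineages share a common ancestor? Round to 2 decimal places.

P = 429/1634 ≈ 0.262546 and Q = 178/1634 ≈ 0.108935.
Under the Kimura two-parameter model, d = −½ ln(1 − 2P − Q) − ¼ ln(1 − 2Q).
1 − 2P − Q = 0.365973, giving −½ ln(0.365973) = 0.502598.
1 − 2Q = 0.78213, giving −¼ ln(0.78213) = 0.061434.
d = 0.502598 + 0.061434 = 0.564032.
Under a molecular clock d = 2μt, so t = d/(2μ) = 0.564032 / (2 × 2.9 × 10^-9) = 97.25 million years.

97.25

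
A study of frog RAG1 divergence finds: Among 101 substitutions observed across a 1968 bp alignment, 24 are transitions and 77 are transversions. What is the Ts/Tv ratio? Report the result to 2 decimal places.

0.31

R = 24/77 = 0.311688… ≈ 0.31 (to 2 d.p.).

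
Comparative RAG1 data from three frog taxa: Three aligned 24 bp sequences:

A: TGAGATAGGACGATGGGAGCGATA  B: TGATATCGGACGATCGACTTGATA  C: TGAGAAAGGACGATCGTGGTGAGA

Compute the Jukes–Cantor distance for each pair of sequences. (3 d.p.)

d(A,B) = 0.369, d(A,C) = 0.304, d(B,C) = 0.369

A–B: 7/24 sites differ → p ≈ 0.291667, d = −0.75 ln(1 − 0.388889) = 0.369358 ≈ 0.369.
A–C: 6/24 sites differ → p = 0.25, d = −0.75 ln(1 − 0.333333) = 0.304098 ≈ 0.304.
B–C: 7/24 sites differ → p ≈ 0.291667, d = −0.75 ln(1 − 0.388889) = 0.369358 ≈ 0.369.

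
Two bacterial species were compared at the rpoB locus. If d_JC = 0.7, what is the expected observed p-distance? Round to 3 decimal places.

0.455

p = (3/4)(1 − e^(−4d/3)) = 0.75 × (1 − e^(-0.933333)) = 0.75 × (1 − 0.393241) = 0.455069.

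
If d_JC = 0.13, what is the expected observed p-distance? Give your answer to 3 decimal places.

0.119

p = (3/4)(1 − e^(−4d/3)) = 0.75 × (1 − e^(-0.173333)) = 0.75 × (1 − 0.840858) = 0.119357.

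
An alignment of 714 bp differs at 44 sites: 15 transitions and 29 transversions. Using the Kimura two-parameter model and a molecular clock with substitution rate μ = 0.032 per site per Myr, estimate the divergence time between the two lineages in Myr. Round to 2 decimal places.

P = 15/714 ≈ 0.021008 and Q = 29/714 ≈ 0.040616.
Under the Kimura two-parameter model, d = −½ ln(1 − 2P − Q) − ¼ ln(1 − 2Q).
1 − 2P − Q = 0.917368, giving −½ ln(0.917368) = 0.043123.
1 − 2Q = 0.918768, giving −¼ ln(0.918768) = 0.021180.
d = 0.043123 + 0.021180 = 0.064303.
Under a molecular clock d = 2μt, so t = d/(2μ) = 0.064303 / (2 × 0.032) = 1.00 Myr.

1.00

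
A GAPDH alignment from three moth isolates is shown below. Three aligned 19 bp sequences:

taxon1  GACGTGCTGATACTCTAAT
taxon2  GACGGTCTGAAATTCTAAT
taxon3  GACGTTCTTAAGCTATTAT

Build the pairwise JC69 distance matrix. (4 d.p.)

taxon1–taxon2: 4/19 sites differ → p ≈ 0.210526, d = −0.75 ln(1 − 0.280701) = 0.247109 ≈ 0.2471.
taxon1–taxon3: 6/19 sites differ → p ≈ 0.315789, d = −0.75 ln(1 − 0.421052) = 0.409907 ≈ 0.4099.
taxon2–taxon3: 6/19 sites differ → p ≈ 0.315789, d = −0.75 ln(1 − 0.421052) = 0.409907 ≈ 0.4099.

d(taxon1,taxon2) = 0.2471, d(taxon1,taxon3) = 0.4099, d(taxon2,taxon3) = 0.4099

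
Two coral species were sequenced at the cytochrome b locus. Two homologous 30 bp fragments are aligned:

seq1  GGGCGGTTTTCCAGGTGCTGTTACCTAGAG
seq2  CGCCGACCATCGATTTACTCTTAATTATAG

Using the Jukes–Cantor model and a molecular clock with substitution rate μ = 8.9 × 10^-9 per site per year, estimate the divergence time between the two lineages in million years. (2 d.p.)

41.02

The sequences differ at 14 of 30 sites, so p = 14/30 ≈ 0.466667.
d = −(3/4) ln(1 − 4p/3) = −0.75 ln(1 − 0.622223) = −0.75 ln(0.377777)
  = −0.75 × (-0.973451) = 0.730088 substitutions/site.
Under a molecular clock d = 2μt, so t = d/(2μ) = 0.730088 / (2 × 8.9 × 10^-9) = 41.02 million years.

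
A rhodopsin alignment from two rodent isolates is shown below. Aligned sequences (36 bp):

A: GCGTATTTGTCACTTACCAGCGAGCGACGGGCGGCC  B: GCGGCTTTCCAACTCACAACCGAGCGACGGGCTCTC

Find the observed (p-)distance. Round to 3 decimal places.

The sequences differ at 11 of 36 positions.
p = 11/36 = 0.305555… ≈ 0.306 (to 3 d.p.).

0.306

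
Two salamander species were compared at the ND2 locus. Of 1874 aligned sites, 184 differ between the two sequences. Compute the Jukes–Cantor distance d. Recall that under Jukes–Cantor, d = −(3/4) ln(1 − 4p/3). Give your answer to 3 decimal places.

p = 184/1874 ≈ 0.098186.
d = −(3/4) ln(1 − 4p/3) = −0.75 ln(1 − 0.130915) = −0.75 ln(0.869085)
  = −0.75 × (-0.140314) = 0.105236 substitutions/site.

0.105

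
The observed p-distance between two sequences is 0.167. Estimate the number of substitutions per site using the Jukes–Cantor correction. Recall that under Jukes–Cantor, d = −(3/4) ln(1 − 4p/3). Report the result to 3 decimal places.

d = −(3/4) ln(1 − 4p/3) = −0.75 ln(1 − 0.222667) = −0.75 ln(0.777333)
  = −0.75 × (-0.251886) = 0.188915 substitutions/site.

0.189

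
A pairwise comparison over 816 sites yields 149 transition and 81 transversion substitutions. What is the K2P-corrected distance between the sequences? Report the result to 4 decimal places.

0.3676

P = 149/816 ≈ 0.182598 and Q = 81/816 ≈ 0.099265.
Under the Kimura two-parameter model, d = −½ ln(1 − 2P − Q) − ¼ ln(1 − 2Q).
1 − 2P − Q = 0.535539, giving −½ ln(0.535539) = 0.312241.
1 − 2Q = 0.80147, giving −¼ ln(0.80147) = 0.055327.
d = 0.312241 + 0.055327 = 0.367568.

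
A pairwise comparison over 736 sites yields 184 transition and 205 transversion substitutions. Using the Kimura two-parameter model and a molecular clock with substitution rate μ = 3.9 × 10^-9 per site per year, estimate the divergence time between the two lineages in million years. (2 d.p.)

122.73

P = 184/736 = 0.25 and Q = 205/736 ≈ 0.278533.
Under the Kimura two-parameter model, d = −½ ln(1 − 2P − Q) − ¼ ln(1 − 2Q).
1 − 2P − Q = 0.221467, giving −½ ln(0.221467) = 0.753741.
1 − 2Q = 0.442934, giving −¼ ln(0.442934) = 0.203584.
d = 0.753741 + 0.203584 = 0.957325.
Under a molecular clock d = 2μt, so t = d/(2μ) = 0.957325 / (2 × 3.9 × 10^-9) = 122.73 million years.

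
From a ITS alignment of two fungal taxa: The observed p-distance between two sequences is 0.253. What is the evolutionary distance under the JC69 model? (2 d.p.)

d = −(3/4) ln(1 − 4p/3) = −0.75 ln(1 − 0.337333) = −0.75 ln(0.662667)
  = −0.75 × (-0.411483) = 0.308612 substitutions/site.

0.31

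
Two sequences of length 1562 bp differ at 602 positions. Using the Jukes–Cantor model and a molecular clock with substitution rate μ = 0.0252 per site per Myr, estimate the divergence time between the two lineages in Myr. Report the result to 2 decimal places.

p = 602/1562 ≈ 0.385403.
d = −(3/4) ln(1 − 4p/3) = −0.75 ln(1 − 0.513871) = −0.75 ln(0.486129)
  = −0.75 × (-0.721281) = 0.540961 substitutions/site.
Under a molecular clock d = 2μt, so t = d/(2μ) = 0.540961 / (2 × 0.0252) = 10.73 Myr.

10.73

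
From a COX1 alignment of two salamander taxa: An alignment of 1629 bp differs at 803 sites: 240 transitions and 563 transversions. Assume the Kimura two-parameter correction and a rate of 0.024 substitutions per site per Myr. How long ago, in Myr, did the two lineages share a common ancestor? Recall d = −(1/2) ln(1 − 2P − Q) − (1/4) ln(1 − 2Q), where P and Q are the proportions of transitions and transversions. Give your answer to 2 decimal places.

P = 240/1629 ≈ 0.14733 and Q = 563/1629 ≈ 0.345611.
Under the Kimura two-parameter model, d = −½ ln(1 − 2P − Q) − ¼ ln(1 − 2Q).
1 − 2P − Q = 0.359729, giving −½ ln(0.359729) = 0.511202.
1 − 2Q = 0.308778, giving −¼ ln(0.308778) = 0.293783.
d = 0.511202 + 0.293783 = 0.804985.
Under a molecular clock d = 2μt, so t = d/(2μ) = 0.804985 / (2 × 0.024) = 16.77 Myr.

16.77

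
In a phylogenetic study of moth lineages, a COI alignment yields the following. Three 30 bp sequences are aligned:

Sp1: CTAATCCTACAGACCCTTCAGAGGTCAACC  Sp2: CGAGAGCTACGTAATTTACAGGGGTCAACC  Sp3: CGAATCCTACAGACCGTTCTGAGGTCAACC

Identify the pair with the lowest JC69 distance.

Sp1 and Sp3

Sp1–Sp2: 11/30 differ, p = 0.367, d = 0.503.
Sp1–Sp3: 3/30 differ, p = 0.100, d = 0.107.
Sp2–Sp3: 11/30 differ, p = 0.367, d = 0.503.
The smallest distance is between Sp1 and Sp3.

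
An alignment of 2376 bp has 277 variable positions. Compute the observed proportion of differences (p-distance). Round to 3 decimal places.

0.117

p = 277/2376 = 0.116582… ≈ 0.117 (to 3 d.p.).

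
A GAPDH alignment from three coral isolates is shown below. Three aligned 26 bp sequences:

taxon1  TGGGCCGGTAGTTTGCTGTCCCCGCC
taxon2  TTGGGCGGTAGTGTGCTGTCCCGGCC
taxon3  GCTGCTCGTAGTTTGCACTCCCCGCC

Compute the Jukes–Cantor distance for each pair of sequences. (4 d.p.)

d(taxon1,taxon2) = 0.1722, d(taxon1,taxon3) = 0.3335, d(taxon2,taxon3) = 0.5393

taxon1–taxon2: 4/26 sites differ → p ≈ 0.153846, d = −0.75 ln(1 − 0.205128) = 0.172181 ≈ 0.1722.
taxon1–taxon3: 7/26 sites differ → p ≈ 0.269231, d = −0.75 ln(1 − 0.358975) = 0.333515 ≈ 0.3335.
taxon2–taxon3: 10/26 sites differ → p ≈ 0.384615, d = −0.75 ln(1 − 0.51282) = 0.539341 ≈ 0.5393.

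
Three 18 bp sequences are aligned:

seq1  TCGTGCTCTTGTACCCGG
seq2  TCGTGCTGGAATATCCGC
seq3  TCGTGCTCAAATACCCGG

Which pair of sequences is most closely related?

seq1–seq2: 6/18 differ, p = 0.333, d = 0.441.
seq1–seq3: 3/18 differ, p = 0.167, d = 0.188.
seq2–seq3: 4/18 differ, p = 0.222, d = 0.264.
The smallest distance is between seq1 and seq3.

seq1 and seq3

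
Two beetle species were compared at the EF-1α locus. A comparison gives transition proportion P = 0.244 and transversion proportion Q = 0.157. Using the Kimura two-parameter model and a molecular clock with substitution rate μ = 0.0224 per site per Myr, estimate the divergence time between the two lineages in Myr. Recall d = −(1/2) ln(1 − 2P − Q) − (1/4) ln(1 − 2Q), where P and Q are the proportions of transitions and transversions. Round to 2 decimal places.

Under the Kimura two-parameter model, d = −½ ln(1 − 2P − Q) − ¼ ln(1 − 2Q).
1 − 2P − Q = 0.355, giving −½ ln(0.355) = 0.517819.
1 − 2Q = 0.686, giving −¼ ln(0.686) = 0.094219.
d = 0.517819 + 0.094219 = 0.612038.
Under a molecular clock d = 2μt, so t = d/(2μ) = 0.612038 / (2 × 0.0224) = 13.66 Myr.

13.66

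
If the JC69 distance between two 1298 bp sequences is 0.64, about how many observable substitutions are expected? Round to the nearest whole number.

559

Invert JC69: p = (3/4)(1 − e^(−4d/3)) = 0.75 × (1 − e^(-0.853333)) = 0.75 × (1 − 0.425993) = 0.430505.
Expected differing sites = pL ≈ 0.430505 × 1298 = 558.79549 ≈ 559.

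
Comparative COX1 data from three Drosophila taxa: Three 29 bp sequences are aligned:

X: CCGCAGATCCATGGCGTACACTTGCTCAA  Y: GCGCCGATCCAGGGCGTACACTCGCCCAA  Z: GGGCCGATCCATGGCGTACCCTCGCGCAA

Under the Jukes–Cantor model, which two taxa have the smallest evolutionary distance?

X–Y: 5/29 differ, p = 0.172, d = 0.196.
X–Z: 6/29 differ, p = 0.207, d = 0.242.
Y–Z: 4/29 differ, p = 0.138, d = 0.152.
The smallest distance is between Y and Z.

Y and Z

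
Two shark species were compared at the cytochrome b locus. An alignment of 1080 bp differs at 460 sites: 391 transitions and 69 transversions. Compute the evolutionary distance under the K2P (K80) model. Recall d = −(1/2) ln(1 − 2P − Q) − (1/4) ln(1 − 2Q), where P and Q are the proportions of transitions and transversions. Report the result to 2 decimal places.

P = 391/1080 ≈ 0.362037 and Q = 69/1080 ≈ 0.063889.
Under the Kimura two-parameter model, d = −½ ln(1 − 2P − Q) − ¼ ln(1 − 2Q).
1 − 2P − Q = 0.212037, giving −½ ln(0.212037) = 0.775497.
1 − 2Q = 0.872222, giving −¼ ln(0.872222) = 0.034178.
d = 0.775497 + 0.034178 = 0.809675.

0.81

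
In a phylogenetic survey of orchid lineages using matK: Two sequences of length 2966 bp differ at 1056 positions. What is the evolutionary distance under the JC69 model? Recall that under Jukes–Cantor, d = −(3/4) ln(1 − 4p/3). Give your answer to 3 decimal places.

p = 1056/2966 ≈ 0.356035.
d = −(3/4) ln(1 − 4p/3) = −0.75 ln(1 − 0.474713) = −0.75 ln(0.525287)
  = −0.75 × (-0.643810) = 0.482858 substitutions/site.

0.483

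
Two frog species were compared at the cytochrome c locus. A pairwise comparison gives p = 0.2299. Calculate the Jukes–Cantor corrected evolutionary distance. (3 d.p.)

d = −(3/4) ln(1 − 4p/3) = −0.75 ln(1 − 0.306533) = −0.75 ln(0.693467)
  = −0.75 × (-0.366052) = 0.274539 substitutions/site.

0.275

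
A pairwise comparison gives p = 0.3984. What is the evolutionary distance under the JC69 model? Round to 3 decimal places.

0.568

d = −(3/4) ln(1 − 4p/3) = −0.75 ln(1 − 0.5312) = −0.75 ln(0.4688)
  = −0.75 × (-0.757579) = 0.568184 substitutions/site.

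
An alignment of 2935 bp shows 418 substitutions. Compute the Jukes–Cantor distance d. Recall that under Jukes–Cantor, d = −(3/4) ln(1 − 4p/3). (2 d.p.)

0.16

p = 418/2935 ≈ 0.142419.
d = −(3/4) ln(1 − 4p/3) = −0.75 ln(1 − 0.189892) = −0.75 ln(0.810108)
  = −0.75 × (-0.210588) = 0.157941 substitutions/site.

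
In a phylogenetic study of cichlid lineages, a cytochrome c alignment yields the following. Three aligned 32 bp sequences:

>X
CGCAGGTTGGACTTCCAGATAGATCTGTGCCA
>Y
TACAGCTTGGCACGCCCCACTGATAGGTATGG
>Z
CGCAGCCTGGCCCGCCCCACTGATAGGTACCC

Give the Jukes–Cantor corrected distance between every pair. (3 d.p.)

X–Y: 17/32 sites differ → p = 0.53125, d = −0.75 ln(1 − 0.708333) = 0.924107 ≈ 0.924.
X–Z: 13/32 sites differ → p = 0.40625, d = −0.75 ln(1 − 0.541667) = 0.585119 ≈ 0.585.
Y–Z: 7/32 sites differ → p = 0.21875, d = −0.75 ln(1 − 0.291667) = 0.258631 ≈ 0.259.

d(X,Y) = 0.924, d(X,Z) = 0.585, d(Y,Z) = 0.259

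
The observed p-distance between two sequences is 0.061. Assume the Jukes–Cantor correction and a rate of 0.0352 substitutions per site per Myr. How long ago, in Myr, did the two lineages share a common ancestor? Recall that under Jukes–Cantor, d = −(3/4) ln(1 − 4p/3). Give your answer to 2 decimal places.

0.90

d = −(3/4) ln(1 − 4p/3) = −0.75 ln(1 − 0.081333) = −0.75 ln(0.918667)
  = −0.75 × (-0.084832) = 0.063624 substitutions/site.
Under a molecular clock d = 2μt, so t = d/(2μ) = 0.063624 / (2 × 0.0352) = 0.90 Myr.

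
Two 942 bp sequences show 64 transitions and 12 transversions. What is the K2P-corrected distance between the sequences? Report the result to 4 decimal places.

0.0869

P = 64/942 ≈ 0.067941 and Q = 12/942 ≈ 0.012739.
Under the Kimura two-parameter model, d = −½ ln(1 − 2P − Q) − ¼ ln(1 − 2Q).
1 − 2P − Q = 0.851379, giving −½ ln(0.851379) = 0.080449.
1 − 2Q = 0.974522, giving −¼ ln(0.974522) = 0.006452.
d = 0.080449 + 0.006452 = 0.086901.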